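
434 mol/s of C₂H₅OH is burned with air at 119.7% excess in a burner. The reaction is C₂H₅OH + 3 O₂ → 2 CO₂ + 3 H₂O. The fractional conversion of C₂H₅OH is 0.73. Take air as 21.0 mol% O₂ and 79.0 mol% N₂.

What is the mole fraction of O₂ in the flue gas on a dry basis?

Stoichiometric O₂ = 3 × 434 = 1302 mol/s; O₂ fed = 1302 × 2.197 = 2860 mol/s.
N₂ fed = 2860 × 79/21 = 10760 mol/s.
Fuel reacted = 0.73 × 434 → ξ = 316.8 mol/s.
Outlet (n = n₀ + ν ξ):
  C₂H₅OH: 434 − 1(316.8) = 117.2
  O₂: 2860 − 3(316.8) = 1910
  N₂: 10760 (inert)
  CO₂: 0 + 2(316.8) = 633.6
  H₂O: 0 + 3(316.8) = 950.5
Dry total = 13420 mol/s; y_O₂ (dry) = 1910 / 13420 = 0.1423.

0.142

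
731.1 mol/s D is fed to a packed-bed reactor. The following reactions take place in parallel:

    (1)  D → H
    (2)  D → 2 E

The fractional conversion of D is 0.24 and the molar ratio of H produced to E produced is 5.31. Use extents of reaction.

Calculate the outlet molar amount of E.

Conversion of D: D consumed = 0.24 × 731.1 = 175.5 mol/s = 1ξ₁ + 1ξ₂.
Selectivity: 1ξ₁ / (2ξ₂) = 5.31 → ξ₁ = 10.62 ξ₂.
Substitute: (1·10.62 + 1) ξ₂ = 175.5 → ξ₂ = 15.1 mol/s, ξ₁ = 160.4 mol/s.
Outlet amounts (n = n₀ + Σ ν·ξ):
  D: 731.1 − 1(160.4) − 1(15.1) = 555.6
  H: 0 + 1(160.4) = 160.4
  E: 0 + 2(15.1) = 30.2

30.2 mol/s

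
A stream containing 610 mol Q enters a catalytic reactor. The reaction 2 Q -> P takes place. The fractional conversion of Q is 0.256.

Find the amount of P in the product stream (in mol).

78.1 mol

Q reacted = 0.256 × 610 = 156.2 mol; ν_Q = −2, so ξ = 156.2/2 = 78.08 mol.
Outlet amounts (n = n₀ + ν ξ):
  Q: 610 − 2(78.08) = 453.8
  P: 0 + 1(78.08) = 78.08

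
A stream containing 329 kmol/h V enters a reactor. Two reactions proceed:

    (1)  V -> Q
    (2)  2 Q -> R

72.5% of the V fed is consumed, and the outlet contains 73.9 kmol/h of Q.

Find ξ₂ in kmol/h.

Conversion of V: V consumed = 1ξ₁ = 0.725 × 329 → ξ₁ = 238.5 kmol/h.
Q balance: n_Q = 0 + 1ξ₁ − 2ξ₂ = 73.9 → ξ₂ = (1·238.5 − 73.9)/2 = 82.31 kmol/h.
Outlet amounts (n = n₀ + Σ ν·ξ):
  V: 329 − 1(238.5) = 90.47
  Q: 0 + 1(238.5) − 2(82.31) = 73.9
  R: 0 + 1(82.31) = 82.31

ξ₂ = 82.3 kmol/h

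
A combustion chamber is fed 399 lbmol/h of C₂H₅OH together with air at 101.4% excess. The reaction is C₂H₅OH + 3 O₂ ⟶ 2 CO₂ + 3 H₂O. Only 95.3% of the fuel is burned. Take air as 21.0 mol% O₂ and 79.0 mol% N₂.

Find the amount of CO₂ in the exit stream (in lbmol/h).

760 lbmol/h

Stoichiometric O₂ = 3 × 399 = 1197 lbmol/h; O₂ fed = 1197 × 2.014 = 2411 lbmol/h.
N₂ fed = 2411 × 79/21 = 9069 lbmol/h.
Fuel reacted = 0.953 × 399 → ξ = 380.2 lbmol/h.
Outlet (n = n₀ + ν ξ):
  C₂H₅OH: 399 − 1(380.2) = 18.75
  O₂: 2411 − 3(380.2) = 1270
  N₂: 9069 (inert)
  CO₂: 0 + 2(380.2) = 760.5
  H₂O: 0 + 3(380.2) = 1141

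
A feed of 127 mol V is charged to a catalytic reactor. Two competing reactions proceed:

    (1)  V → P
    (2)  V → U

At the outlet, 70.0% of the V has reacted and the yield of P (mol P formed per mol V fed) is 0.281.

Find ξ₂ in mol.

ξ₂ = 53.2 mol

Yield of P: 1ξ₁ / 127 = 0.281 → ξ₁ = 35.69 mol.
Conversion of V: 1ξ₁ + 1ξ₂ = 0.7 × 127 = 88.9 → ξ₂ = 53.21 mol.
Outlet amounts (n = n₀ + Σ ν·ξ):
  V: 127 − 1(35.69) − 1(53.21) = 38.1
  P: 0 + 1(35.69) = 35.69
  U: 0 + 1(53.21) = 53.21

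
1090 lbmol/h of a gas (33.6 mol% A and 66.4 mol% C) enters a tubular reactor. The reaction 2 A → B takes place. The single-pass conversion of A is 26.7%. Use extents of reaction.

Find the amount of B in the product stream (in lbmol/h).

48.9 lbmol/h

A reacted = 0.267 × 366.2 = 97.79 lbmol/h; ν_A = −2, so ξ = 97.79/2 = 48.89 lbmol/h.
Outlet amounts (n = n₀ + ν ξ):
  A: 366.2 − 2(48.89) = 268.5
  B: 0 + 1(48.89) = 48.89
  C: 723.8 (inert)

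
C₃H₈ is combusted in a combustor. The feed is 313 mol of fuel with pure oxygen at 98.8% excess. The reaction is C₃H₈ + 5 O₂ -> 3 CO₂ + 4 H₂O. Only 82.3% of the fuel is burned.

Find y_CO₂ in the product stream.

0.21

Stoichiometric O₂ = 5 × 313 = 1565 mol; O₂ fed = 1565 × 1.988 = 3111 mol.
Fuel reacted = 0.823 × 313 → ξ = 257.6 mol.
Outlet (n = n₀ + ν ξ):
  C₃H₈: 313 − 1(257.6) = 55.4
  O₂: 3111 − 5(257.6) = 1823
  CO₂: 0 + 3(257.6) = 772.8
  H₂O: 0 + 4(257.6) = 1030
Total out = 3682 mol; y_CO₂ = 772.8 / 3682 = 0.2099.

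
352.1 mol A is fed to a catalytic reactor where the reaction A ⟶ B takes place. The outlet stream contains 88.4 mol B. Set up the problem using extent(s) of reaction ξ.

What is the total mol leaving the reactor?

For B: n = n₀ + 1ξ → 88.4 = 0 + 1ξ, giving ξ = 88.4 mol.
Outlet amounts (n = n₀ + ν ξ):
  A: 352.1 − 1(88.4) = 263.7
  B: 0 + 1(88.4) = 88.4
Total out = 263.7 + 88.4 = 352.1 mol.

352 mol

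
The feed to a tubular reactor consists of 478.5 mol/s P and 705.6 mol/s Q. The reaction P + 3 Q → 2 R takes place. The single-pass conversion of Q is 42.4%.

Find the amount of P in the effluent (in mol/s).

Q reacted = 0.424 × 705.6 = 299.2 mol/s; ν_Q = −3, so ξ = 299.2/3 = 99.72 mol/s.
Outlet amounts (n = n₀ + ν ξ):
  P: 478.5 − 1(99.72) = 378.8
  Q: 705.6 − 3(99.72) = 406.4
  R: 0 + 2(99.72) = 199.4

379 mol/s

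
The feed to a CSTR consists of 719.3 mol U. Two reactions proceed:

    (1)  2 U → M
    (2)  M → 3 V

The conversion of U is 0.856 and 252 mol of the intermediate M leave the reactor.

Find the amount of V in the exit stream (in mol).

Conversion of U: U consumed = 2ξ₁ = 0.856 × 719.3 → ξ₁ = 307.9 mol.
M balance: n_M = 0 + 1ξ₁ − 1ξ₂ = 252 → ξ₂ = (1·307.9 − 252)/1 = 55.86 mol.
Outlet amounts (n = n₀ + Σ ν·ξ):
  U: 719.3 − 2(307.9) = 103.6
  M: 0 + 1(307.9) − 1(55.86) = 252
  V: 0 + 3(55.86) = 167.6

168 mol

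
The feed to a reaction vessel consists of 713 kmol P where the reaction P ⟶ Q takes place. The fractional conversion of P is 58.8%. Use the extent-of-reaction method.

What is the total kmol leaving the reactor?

P reacted = 0.588 × 713 = 419.2 kmol; ν_P = −1, so ξ = 419.2/1 = 419.2 kmol.
Outlet amounts (n = n₀ + ν ξ):
  P: 713 − 1(419.2) = 293.8
  Q: 0 + 1(419.2) = 419.2
Total out = 293.8 + 419.2 = 713 kmol.

713 kmol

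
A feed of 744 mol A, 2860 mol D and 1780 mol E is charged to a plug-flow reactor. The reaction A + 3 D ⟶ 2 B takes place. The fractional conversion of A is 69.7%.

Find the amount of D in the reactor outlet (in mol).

1300 mol

A reacted = 0.697 × 744 = 518.6 mol; ν_A = −1, so ξ = 518.6/1 = 518.6 mol.
Outlet amounts (n = n₀ + ν ξ):
  A: 744 − 1(518.6) = 225.4
  D: 2860 − 3(518.6) = 1304
  B: 0 + 2(518.6) = 1037
  E: 1780 (inert)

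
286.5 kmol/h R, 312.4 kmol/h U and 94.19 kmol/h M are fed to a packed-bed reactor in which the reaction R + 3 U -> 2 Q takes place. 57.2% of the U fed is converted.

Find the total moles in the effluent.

U reacted = 0.572 × 312.4 = 178.7 kmol/h; ν_U = −3, so ξ = 178.7/3 = 59.56 kmol/h.
Outlet amounts (n = n₀ + ν ξ):
  R: 286.5 − 1(59.56) = 226.9
  U: 312.4 − 3(59.56) = 133.7
  Q: 0 + 2(59.56) = 119.1
  M: 94.19 (inert)
Total out = 226.9 + 133.7 + 119.1 + 94.19 = 574 kmol/h.

574 kmol/h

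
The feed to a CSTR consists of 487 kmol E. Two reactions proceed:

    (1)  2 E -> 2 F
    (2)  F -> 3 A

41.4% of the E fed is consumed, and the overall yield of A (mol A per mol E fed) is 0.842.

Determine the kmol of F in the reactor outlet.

Conversion of E: E consumed = 2ξ₁ = 0.414 × 487 → ξ₁ = 100.8 kmol.
Yield of A: 3ξ₂ / 487 = 0.842 → ξ₂ = 136.7 kmol.
Outlet amounts (n = n₀ + Σ ν·ξ):
  E: 487 − 2(100.8) = 285.4
  F: 0 + 2(100.8) − 1(136.7) = 64.93
  A: 0 + 3(136.7) = 410.1

64.9 kmol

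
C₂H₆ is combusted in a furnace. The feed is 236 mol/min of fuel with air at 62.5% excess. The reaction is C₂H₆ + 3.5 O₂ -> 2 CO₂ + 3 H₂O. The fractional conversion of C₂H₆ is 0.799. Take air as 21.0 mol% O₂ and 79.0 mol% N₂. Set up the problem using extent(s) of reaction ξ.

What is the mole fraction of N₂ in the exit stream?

Stoichiometric O₂ = 3.5 × 236 = 826 mol/min; O₂ fed = 826 × 1.625 = 1342 mol/min.
N₂ fed = 1342 × 79/21 = 5049 mol/min.
Fuel reacted = 0.799 × 236 → ξ = 188.6 mol/min.
Outlet (n = n₀ + ν ξ):
  C₂H₆: 236 − 1(188.6) = 47.44
  O₂: 1342 − 3.5(188.6) = 682.3
  N₂: 5049 (inert)
  CO₂: 0 + 2(188.6) = 377.1
  H₂O: 0 + 3(188.6) = 565.7
Total out = 6722 mol/min; y_N₂ = 5049 / 6722 = 0.7512.

0.751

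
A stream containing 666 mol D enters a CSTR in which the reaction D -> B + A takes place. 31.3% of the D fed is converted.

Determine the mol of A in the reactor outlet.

D reacted = 0.313 × 666 = 208.5 mol; ν_D = −1, so ξ = 208.5/1 = 208.5 mol.
Outlet amounts (n = n₀ + ν ξ):
  D: 666 − 1(208.5) = 457.5
  B: 0 + 1(208.5) = 208.5
  A: 0 + 1(208.5) = 208.5

208 mol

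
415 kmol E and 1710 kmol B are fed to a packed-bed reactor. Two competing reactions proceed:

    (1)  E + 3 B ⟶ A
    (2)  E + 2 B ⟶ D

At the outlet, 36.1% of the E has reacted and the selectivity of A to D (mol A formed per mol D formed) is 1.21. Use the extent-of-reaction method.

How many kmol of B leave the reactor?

Conversion of E: E consumed = 0.361 × 415 = 149.8 kmol = 1ξ₁ + 1ξ₂.
Selectivity: 1ξ₁ / (1ξ₂) = 1.21 → ξ₁ = 1.21 ξ₂.
Substitute: (1·1.21 + 1) ξ₂ = 149.8 → ξ₂ = 67.79 kmol, ξ₁ = 82.03 kmol.
Outlet amounts (n = n₀ + Σ ν·ξ):
  E: 415 − 1(82.03) − 1(67.79) = 265.2
  B: 1710 − 3(82.03) − 2(67.79) = 1328
  A: 0 + 1(82.03) = 82.03
  D: 0 + 1(67.79) = 67.79

1330 kmol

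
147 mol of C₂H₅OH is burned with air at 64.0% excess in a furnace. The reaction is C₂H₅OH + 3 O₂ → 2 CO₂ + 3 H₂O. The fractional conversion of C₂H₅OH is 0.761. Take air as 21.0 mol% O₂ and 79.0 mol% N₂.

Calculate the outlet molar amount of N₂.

2720 mol

Stoichiometric O₂ = 3 × 147 = 441 mol; O₂ fed = 441 × 1.640 = 723.2 mol.
N₂ fed = 723.2 × 79/21 = 2721 mol.
Fuel reacted = 0.761 × 147 → ξ = 111.9 mol.
Outlet (n = n₀ + ν ξ):
  C₂H₅OH: 147 − 1(111.9) = 35.13
  O₂: 723.2 − 3(111.9) = 387.6
  N₂: 2721 (inert)
  CO₂: 0 + 2(111.9) = 223.7
  H₂O: 0 + 3(111.9) = 335.6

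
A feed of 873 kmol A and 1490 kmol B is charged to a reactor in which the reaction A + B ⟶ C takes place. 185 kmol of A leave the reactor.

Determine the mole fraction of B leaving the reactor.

For A: n = n₀ − 1ξ → 185 = 873 − 1ξ, giving ξ = 688 kmol.
Outlet amounts (n = n₀ + ν ξ):
  A: 873 − 1(688) = 185
  B: 1490 − 1(688) = 802
  C: 0 + 1(688) = 688
Total out = 1675 kmol; y_B = 802 / 1675 = 0.4788.

0.479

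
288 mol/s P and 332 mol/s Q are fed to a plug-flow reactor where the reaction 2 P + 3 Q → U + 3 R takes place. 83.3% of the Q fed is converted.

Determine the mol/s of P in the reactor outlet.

104 mol/s

Q reacted = 0.833 × 332 = 276.6 mol/s; ν_Q = −3, so ξ = 276.6/3 = 92.19 mol/s.
Outlet amounts (n = n₀ + ν ξ):
  P: 288 − 2(92.19) = 103.6
  Q: 332 − 3(92.19) = 55.44
  U: 0 + 1(92.19) = 92.19
  R: 0 + 3(92.19) = 276.6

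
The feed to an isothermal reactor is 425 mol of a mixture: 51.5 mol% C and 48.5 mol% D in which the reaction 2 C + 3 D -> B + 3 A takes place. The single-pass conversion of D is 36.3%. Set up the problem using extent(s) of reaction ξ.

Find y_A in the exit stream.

D reacted = 0.363 × 206.1 = 74.82 mol; ν_D = −3, so ξ = 74.82/3 = 24.94 mol.
Outlet amounts (n = n₀ + ν ξ):
  C: 218.9 − 2(24.94) = 169
  D: 206.1 − 3(24.94) = 131.3
  B: 0 + 1(24.94) = 24.94
  A: 0 + 3(24.94) = 74.82
Total out = 400.1 mol; y_A = 74.82 / 400.1 = 0.187.

0.187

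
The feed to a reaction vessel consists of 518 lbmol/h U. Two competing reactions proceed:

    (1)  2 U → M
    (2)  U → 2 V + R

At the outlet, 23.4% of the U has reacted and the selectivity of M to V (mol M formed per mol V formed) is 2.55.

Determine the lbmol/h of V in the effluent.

21.6 lbmol/h

Conversion of U: U consumed = 0.234 × 518 = 121.2 lbmol/h = 2ξ₁ + 1ξ₂.
Selectivity: 1ξ₁ / (2ξ₂) = 2.55 → ξ₁ = 5.1 ξ₂.
Substitute: (2·5.1 + 1) ξ₂ = 121.2 → ξ₂ = 10.82 lbmol/h, ξ₁ = 55.19 lbmol/h.
Outlet amounts (n = n₀ + Σ ν·ξ):
  U: 518 − 2(55.19) − 1(10.82) = 396.8
  M: 0 + 1(55.19) = 55.19
  V: 0 + 2(10.82) = 21.65
  R: 0 + 1(10.82) = 10.82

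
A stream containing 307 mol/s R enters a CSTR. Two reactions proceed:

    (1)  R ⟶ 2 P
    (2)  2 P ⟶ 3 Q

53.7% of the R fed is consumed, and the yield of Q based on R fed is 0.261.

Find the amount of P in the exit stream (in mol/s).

276 mol/s

Conversion of R: R consumed = 1ξ₁ = 0.537 × 307 → ξ₁ = 164.9 mol/s.
Yield of Q: 3ξ₂ / 307 = 0.261 → ξ₂ = 26.71 mol/s.
Outlet amounts (n = n₀ + Σ ν·ξ):
  R: 307 − 1(164.9) = 142.1
  P: 0 + 2(164.9) − 2(26.71) = 276.3
  Q: 0 + 3(26.71) = 80.13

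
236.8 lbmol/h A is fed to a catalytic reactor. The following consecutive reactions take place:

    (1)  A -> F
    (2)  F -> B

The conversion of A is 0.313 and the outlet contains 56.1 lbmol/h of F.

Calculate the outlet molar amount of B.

18 lbmol/h

Conversion of A: A consumed = 1ξ₁ = 0.313 × 236.8 → ξ₁ = 74.12 lbmol/h.
F balance: n_F = 0 + 1ξ₁ − 1ξ₂ = 56.1 → ξ₂ = (1·74.12 − 56.1)/1 = 18.02 lbmol/h.
Outlet amounts (n = n₀ + Σ ν·ξ):
  A: 236.8 − 1(74.12) = 162.7
  F: 0 + 1(74.12) − 1(18.02) = 56.1
  B: 0 + 1(18.02) = 18.02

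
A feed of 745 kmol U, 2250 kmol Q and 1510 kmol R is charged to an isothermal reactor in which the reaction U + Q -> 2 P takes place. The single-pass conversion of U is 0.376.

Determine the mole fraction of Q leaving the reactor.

U reacted = 0.376 × 745 = 280.1 kmol; ν_U = −1, so ξ = 280.1/1 = 280.1 kmol.
Outlet amounts (n = n₀ + ν ξ):
  U: 745 − 1(280.1) = 464.9
  Q: 2250 − 1(280.1) = 1970
  P: 0 + 2(280.1) = 560.2
  R: 1510 (inert)
Total out = 4505 kmol; y_Q = 1970 / 4505 = 0.4373.

0.437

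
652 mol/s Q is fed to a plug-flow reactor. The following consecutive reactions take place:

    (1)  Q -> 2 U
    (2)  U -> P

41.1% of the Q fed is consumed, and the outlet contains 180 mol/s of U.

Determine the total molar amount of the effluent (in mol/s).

Conversion of Q: Q consumed = 1ξ₁ = 0.411 × 652 → ξ₁ = 268 mol/s.
U balance: n_U = 0 + 2ξ₁ − 1ξ₂ = 180 → ξ₂ = (2·268 − 180)/1 = 355.9 mol/s.
Outlet amounts (n = n₀ + Σ ν·ξ):
  Q: 652 − 1(268) = 384
  U: 0 + 2(268) − 1(355.9) = 180
  P: 0 + 1(355.9) = 355.9
Total out = 384 + 180 + 355.9 = 920 mol/s.

920 mol/s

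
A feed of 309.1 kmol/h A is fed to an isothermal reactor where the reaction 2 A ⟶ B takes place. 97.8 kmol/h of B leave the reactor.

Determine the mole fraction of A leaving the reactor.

For B: n = n₀ + 1ξ → 97.8 = 0 + 1ξ, giving ξ = 97.8 kmol/h.
Outlet amounts (n = n₀ + ν ξ):
  A: 309.1 − 2(97.8) = 113.5
  B: 0 + 1(97.8) = 97.8
Total out = 211.3 kmol/h; y_A = 113.5 / 211.3 = 0.5372.

0.537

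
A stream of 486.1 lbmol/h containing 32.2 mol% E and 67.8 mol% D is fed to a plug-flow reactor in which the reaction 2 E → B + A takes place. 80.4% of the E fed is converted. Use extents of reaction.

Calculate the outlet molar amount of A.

E reacted = 0.804 × 156.5 = 125.8 lbmol/h; ν_E = −2, so ξ = 125.8/2 = 62.92 lbmol/h.
Outlet amounts (n = n₀ + ν ξ):
  E: 156.5 − 2(62.92) = 30.68
  B: 0 + 1(62.92) = 62.92
  A: 0 + 1(62.92) = 62.92
  D: 329.6 (inert)

62.9 lbmol/h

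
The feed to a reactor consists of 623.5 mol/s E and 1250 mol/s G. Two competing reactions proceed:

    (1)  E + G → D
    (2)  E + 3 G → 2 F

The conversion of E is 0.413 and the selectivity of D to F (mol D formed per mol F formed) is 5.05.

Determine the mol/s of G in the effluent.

Conversion of E: E consumed = 0.413 × 623.5 = 257.5 mol/s = 1ξ₁ + 1ξ₂.
Selectivity: 1ξ₁ / (2ξ₂) = 5.05 → ξ₁ = 10.1 ξ₂.
Substitute: (1·10.1 + 1) ξ₂ = 257.5 → ξ₂ = 23.2 mol/s, ξ₁ = 234.3 mol/s.
Outlet amounts (n = n₀ + Σ ν·ξ):
  E: 623.5 − 1(234.3) − 1(23.2) = 366
  G: 1250 − 1(234.3) − 3(23.2) = 946.1
  D: 0 + 1(234.3) = 234.3
  F: 0 + 2(23.2) = 46.4

946 mol/s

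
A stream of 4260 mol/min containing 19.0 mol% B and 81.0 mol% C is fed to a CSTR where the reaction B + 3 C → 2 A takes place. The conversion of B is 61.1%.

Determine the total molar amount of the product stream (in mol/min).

3270 mol/min

B reacted = 0.611 × 809.4 = 494.5 mol/min; ν_B = −1, so ξ = 494.5/1 = 494.5 mol/min.
Outlet amounts (n = n₀ + ν ξ):
  B: 809.4 − 1(494.5) = 314.9
  C: 3451 − 3(494.5) = 1967
  A: 0 + 2(494.5) = 989.1
Total out = 314.9 + 1967 + 989.1 = 3271 mol/min.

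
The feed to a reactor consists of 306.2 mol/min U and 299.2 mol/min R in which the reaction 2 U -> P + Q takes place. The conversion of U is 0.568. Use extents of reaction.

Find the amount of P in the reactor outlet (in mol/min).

U reacted = 0.568 × 306.2 = 173.9 mol/min; ν_U = −2, so ξ = 173.9/2 = 86.96 mol/min.
Outlet amounts (n = n₀ + ν ξ):
  U: 306.2 − 2(86.96) = 132.3
  P: 0 + 1(86.96) = 86.96
  Q: 0 + 1(86.96) = 86.96
  R: 299.2 (inert)

87 mol/min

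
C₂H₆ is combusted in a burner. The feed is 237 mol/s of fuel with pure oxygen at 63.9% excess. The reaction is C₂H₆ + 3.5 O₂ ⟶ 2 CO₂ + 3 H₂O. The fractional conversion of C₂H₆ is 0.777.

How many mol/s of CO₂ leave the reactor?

368 mol/s

Stoichiometric O₂ = 3.5 × 237 = 829.5 mol/s; O₂ fed = 829.5 × 1.639 = 1360 mol/s.
Fuel reacted = 0.777 × 237 → ξ = 184.1 mol/s.
Outlet (n = n₀ + ν ξ):
  C₂H₆: 237 − 1(184.1) = 52.85
  O₂: 1360 − 3.5(184.1) = 715
  CO₂: 0 + 2(184.1) = 368.3
  H₂O: 0 + 3(184.1) = 552.4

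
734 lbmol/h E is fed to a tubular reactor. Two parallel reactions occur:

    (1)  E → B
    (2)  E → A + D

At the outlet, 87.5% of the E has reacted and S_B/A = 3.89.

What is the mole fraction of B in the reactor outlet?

0.59

Conversion of E: E consumed = 0.875 × 734 = 642.2 lbmol/h = 1ξ₁ + 1ξ₂.
Selectivity: 1ξ₁ / (1ξ₂) = 3.89 → ξ₁ = 3.89 ξ₂.
Substitute: (1·3.89 + 1) ξ₂ = 642.2 → ξ₂ = 131.3 lbmol/h, ξ₁ = 510.9 lbmol/h.
Outlet amounts (n = n₀ + Σ ν·ξ):
  E: 734 − 1(510.9) − 1(131.3) = 91.75
  B: 0 + 1(510.9) = 510.9
  A: 0 + 1(131.3) = 131.3
  D: 0 + 1(131.3) = 131.3
Total out = 865.3 lbmol/h; y_B = 510.9 / 865.3 = 0.5904.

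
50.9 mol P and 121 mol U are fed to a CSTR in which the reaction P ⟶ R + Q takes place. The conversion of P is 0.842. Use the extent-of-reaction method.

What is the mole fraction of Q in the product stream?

P reacted = 0.842 × 50.9 = 42.86 mol; ν_P = −1, so ξ = 42.86/1 = 42.86 mol.
Outlet amounts (n = n₀ + ν ξ):
  P: 50.9 − 1(42.86) = 8.042
  R: 0 + 1(42.86) = 42.86
  Q: 0 + 1(42.86) = 42.86
  U: 121 (inert)
Total out = 214.8 mol; y_Q = 42.86 / 214.8 = 0.1996.

0.2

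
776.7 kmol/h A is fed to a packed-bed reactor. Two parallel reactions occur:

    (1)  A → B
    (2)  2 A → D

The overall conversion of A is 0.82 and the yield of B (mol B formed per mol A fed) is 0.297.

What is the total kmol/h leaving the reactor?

574 kmol/h

Yield of B: 1ξ₁ / 776.7 = 0.297 → ξ₁ = 230.7 kmol/h.
Conversion of A: 1ξ₁ + 2ξ₂ = 0.82 × 776.7 = 636.9 → ξ₂ = 203.1 kmol/h.
Outlet amounts (n = n₀ + Σ ν·ξ):
  A: 776.7 − 1(230.7) − 2(203.1) = 139.8
  B: 0 + 1(230.7) = 230.7
  D: 0 + 1(203.1) = 203.1
Total out = 139.8 + 230.7 + 203.1 = 573.6 kmol/h.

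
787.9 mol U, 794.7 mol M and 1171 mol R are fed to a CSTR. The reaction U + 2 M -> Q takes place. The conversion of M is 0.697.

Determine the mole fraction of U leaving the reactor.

0.232

M reacted = 0.697 × 794.7 = 553.9 mol; ν_M = −2, so ξ = 553.9/2 = 277 mol.
Outlet amounts (n = n₀ + ν ξ):
  U: 787.9 − 1(277) = 510.9
  M: 794.7 − 2(277) = 240.8
  Q: 0 + 1(277) = 277
  R: 1171 (inert)
Total out = 2200 mol; y_U = 510.9 / 2200 = 0.2323.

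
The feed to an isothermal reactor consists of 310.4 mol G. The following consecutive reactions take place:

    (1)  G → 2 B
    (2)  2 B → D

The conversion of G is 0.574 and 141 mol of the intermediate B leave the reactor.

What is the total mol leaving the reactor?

Conversion of G: G consumed = 1ξ₁ = 0.574 × 310.4 → ξ₁ = 178.2 mol.
B balance: n_B = 0 + 2ξ₁ − 2ξ₂ = 141 → ξ₂ = (2·178.2 − 141)/2 = 107.7 mol.
Outlet amounts (n = n₀ + Σ ν·ξ):
  G: 310.4 − 1(178.2) = 132.2
  B: 0 + 2(178.2) − 2(107.7) = 141
  D: 0 + 1(107.7) = 107.7
Total out = 132.2 + 141 + 107.7 = 380.9 mol.

381 mol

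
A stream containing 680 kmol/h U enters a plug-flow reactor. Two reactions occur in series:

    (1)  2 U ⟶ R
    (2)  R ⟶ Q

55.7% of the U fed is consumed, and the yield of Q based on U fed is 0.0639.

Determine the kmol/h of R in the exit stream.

146 kmol/h

Conversion of U: U consumed = 2ξ₁ = 0.557 × 680 → ξ₁ = 189.4 kmol/h.
Yield of Q: 1ξ₂ / 680 = 0.0639 → ξ₂ = 43.45 kmol/h.
Outlet amounts (n = n₀ + Σ ν·ξ):
  U: 680 − 2(189.4) = 301.2
  R: 0 + 1(189.4) − 1(43.45) = 145.9
  Q: 0 + 1(43.45) = 43.45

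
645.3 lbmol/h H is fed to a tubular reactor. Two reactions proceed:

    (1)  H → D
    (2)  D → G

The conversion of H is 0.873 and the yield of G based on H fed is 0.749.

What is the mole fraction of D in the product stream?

0.124

Conversion of H: H consumed = 1ξ₁ = 0.873 × 645.3 → ξ₁ = 563.3 lbmol/h.
Yield of G: 1ξ₂ / 645.3 = 0.749 → ξ₂ = 483.3 lbmol/h.
Outlet amounts (n = n₀ + Σ ν·ξ):
  H: 645.3 − 1(563.3) = 81.95
  D: 0 + 1(563.3) − 1(483.3) = 80.02
  G: 0 + 1(483.3) = 483.3
Total out = 645.3 lbmol/h; y_D = 80.02 / 645.3 = 0.124.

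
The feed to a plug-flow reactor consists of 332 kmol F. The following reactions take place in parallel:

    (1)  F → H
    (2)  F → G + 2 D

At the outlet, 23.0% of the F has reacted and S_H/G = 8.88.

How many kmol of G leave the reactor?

Conversion of F: F consumed = 0.23 × 332 = 76.36 kmol = 1ξ₁ + 1ξ₂.
Selectivity: 1ξ₁ / (1ξ₂) = 8.88 → ξ₁ = 8.88 ξ₂.
Substitute: (1·8.88 + 1) ξ₂ = 76.36 → ξ₂ = 7.729 kmol, ξ₁ = 68.63 kmol.
Outlet amounts (n = n₀ + Σ ν·ξ):
  F: 332 − 1(68.63) − 1(7.729) = 255.6
  H: 0 + 1(68.63) = 68.63
  G: 0 + 1(7.729) = 7.729
  D: 0 + 2(7.729) = 15.46

7.73 kmol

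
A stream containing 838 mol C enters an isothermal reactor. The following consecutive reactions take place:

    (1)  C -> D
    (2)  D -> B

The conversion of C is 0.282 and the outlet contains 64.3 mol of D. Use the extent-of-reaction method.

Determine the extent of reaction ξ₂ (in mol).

ξ₂ = 172 mol

Conversion of C: C consumed = 1ξ₁ = 0.282 × 838 → ξ₁ = 236.3 mol.
D balance: n_D = 0 + 1ξ₁ − 1ξ₂ = 64.3 → ξ₂ = (1·236.3 − 64.3)/1 = 172 mol.
Outlet amounts (n = n₀ + Σ ν·ξ):
  C: 838 − 1(236.3) = 601.7
  D: 0 + 1(236.3) − 1(172) = 64.3
  B: 0 + 1(172) = 172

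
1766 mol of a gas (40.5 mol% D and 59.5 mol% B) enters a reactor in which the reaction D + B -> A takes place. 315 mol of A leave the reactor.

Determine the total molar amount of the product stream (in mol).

For A: n = n₀ + 1ξ → 315 = 0 + 1ξ, giving ξ = 315 mol.
Outlet amounts (n = n₀ + ν ξ):
  D: 715.2 − 1(315) = 400.2
  B: 1051 − 1(315) = 735.8
  A: 0 + 1(315) = 315
Total out = 400.2 + 735.8 + 315 = 1451 mol.

1450 mol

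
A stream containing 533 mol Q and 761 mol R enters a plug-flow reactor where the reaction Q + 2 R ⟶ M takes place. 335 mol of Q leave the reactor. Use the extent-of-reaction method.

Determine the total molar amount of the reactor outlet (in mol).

For Q: n = n₀ − 1ξ → 335 = 533 − 1ξ, giving ξ = 198 mol.
Outlet amounts (n = n₀ + ν ξ):
  Q: 533 − 1(198) = 335
  R: 761 − 2(198) = 365
  M: 0 + 1(198) = 198
Total out = 335 + 365 + 198 = 898 mol.

898 mol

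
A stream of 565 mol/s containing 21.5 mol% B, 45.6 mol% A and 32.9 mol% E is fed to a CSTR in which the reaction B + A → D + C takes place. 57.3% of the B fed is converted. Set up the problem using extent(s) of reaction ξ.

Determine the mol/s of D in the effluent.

B reacted = 0.573 × 121.5 = 69.61 mol/s; ν_B = −1, so ξ = 69.61/1 = 69.61 mol/s.
Outlet amounts (n = n₀ + ν ξ):
  B: 121.5 − 1(69.61) = 51.87
  A: 257.6 − 1(69.61) = 188
  D: 0 + 1(69.61) = 69.61
  C: 0 + 1(69.61) = 69.61
  E: 185.9 (inert)

69.6 mol/s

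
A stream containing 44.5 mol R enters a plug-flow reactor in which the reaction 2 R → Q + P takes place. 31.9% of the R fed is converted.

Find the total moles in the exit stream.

44.5 mol

R reacted = 0.319 × 44.5 = 14.2 mol; ν_R = −2, so ξ = 14.2/2 = 7.098 mol.
Outlet amounts (n = n₀ + ν ξ):
  R: 44.5 − 2(7.098) = 30.3
  Q: 0 + 1(7.098) = 7.098
  P: 0 + 1(7.098) = 7.098
Total out = 30.3 + 7.098 + 7.098 = 44.5 mol.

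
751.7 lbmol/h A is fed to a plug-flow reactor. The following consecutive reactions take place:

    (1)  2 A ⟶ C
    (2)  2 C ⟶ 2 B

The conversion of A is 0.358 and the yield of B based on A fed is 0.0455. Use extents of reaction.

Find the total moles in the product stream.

Conversion of A: A consumed = 2ξ₁ = 0.358 × 751.7 → ξ₁ = 134.6 lbmol/h.
Yield of B: 2ξ₂ / 751.7 = 0.0455 → ξ₂ = 17.1 lbmol/h.
Outlet amounts (n = n₀ + Σ ν·ξ):
  A: 751.7 − 2(134.6) = 482.6
  C: 0 + 1(134.6) − 2(17.1) = 100.4
  B: 0 + 2(17.1) = 34.2
Total out = 482.6 + 100.4 + 34.2 = 617.1 lbmol/h.

617 lbmol/h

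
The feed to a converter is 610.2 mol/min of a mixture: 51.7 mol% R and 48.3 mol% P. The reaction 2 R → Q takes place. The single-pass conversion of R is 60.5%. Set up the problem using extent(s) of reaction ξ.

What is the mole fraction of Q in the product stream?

R reacted = 0.605 × 315.5 = 190.9 mol/min; ν_R = −2, so ξ = 190.9/2 = 95.43 mol/min.
Outlet amounts (n = n₀ + ν ξ):
  R: 315.5 − 2(95.43) = 124.6
  Q: 0 + 1(95.43) = 95.43
  P: 294.7 (inert)
Total out = 514.8 mol/min; y_Q = 95.43 / 514.8 = 0.1854.

0.185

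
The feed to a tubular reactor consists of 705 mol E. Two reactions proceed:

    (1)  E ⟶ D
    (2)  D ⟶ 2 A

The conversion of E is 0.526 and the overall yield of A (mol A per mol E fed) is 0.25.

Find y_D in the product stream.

0.356

Conversion of E: E consumed = 1ξ₁ = 0.526 × 705 → ξ₁ = 370.8 mol.
Yield of A: 2ξ₂ / 705 = 0.25 → ξ₂ = 88.12 mol.
Outlet amounts (n = n₀ + Σ ν·ξ):
  E: 705 − 1(370.8) = 334.2
  D: 0 + 1(370.8) − 1(88.12) = 282.7
  A: 0 + 2(88.12) = 176.2
Total out = 793.1 mol; y_D = 282.7 / 793.1 = 0.3564.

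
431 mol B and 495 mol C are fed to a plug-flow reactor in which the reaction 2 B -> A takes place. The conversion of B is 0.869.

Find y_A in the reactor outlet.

B reacted = 0.869 × 431 = 374.5 mol; ν_B = −2, so ξ = 374.5/2 = 187.3 mol.
Outlet amounts (n = n₀ + ν ξ):
  B: 431 − 2(187.3) = 56.46
  A: 0 + 1(187.3) = 187.3
  C: 495 (inert)
Total out = 738.7 mol; y_A = 187.3 / 738.7 = 0.2535.

0.254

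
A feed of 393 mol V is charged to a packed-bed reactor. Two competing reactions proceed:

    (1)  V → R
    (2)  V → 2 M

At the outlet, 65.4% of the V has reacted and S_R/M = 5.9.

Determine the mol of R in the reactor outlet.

Conversion of V: V consumed = 0.654 × 393 = 257 mol = 1ξ₁ + 1ξ₂.
Selectivity: 1ξ₁ / (2ξ₂) = 5.9 → ξ₁ = 11.8 ξ₂.
Substitute: (1·11.8 + 1) ξ₂ = 257 → ξ₂ = 20.08 mol, ξ₁ = 236.9 mol.
Outlet amounts (n = n₀ + Σ ν·ξ):
  V: 393 − 1(236.9) − 1(20.08) = 136
  R: 0 + 1(236.9) = 236.9
  M: 0 + 2(20.08) = 40.16

237 mol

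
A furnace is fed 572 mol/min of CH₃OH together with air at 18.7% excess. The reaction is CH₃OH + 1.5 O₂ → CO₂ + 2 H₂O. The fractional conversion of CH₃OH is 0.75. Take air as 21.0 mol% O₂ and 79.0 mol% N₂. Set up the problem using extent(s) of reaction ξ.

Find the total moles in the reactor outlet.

Stoichiometric O₂ = 1.5 × 572 = 858 mol/min; O₂ fed = 858 × 1.187 = 1018 mol/min.
N₂ fed = 1018 × 79/21 = 3831 mol/min.
Fuel reacted = 0.75 × 572 → ξ = 429 mol/min.
Outlet (n = n₀ + ν ξ):
  CH₃OH: 572 − 1(429) = 143
  O₂: 1018 − 1.5(429) = 374.9
  N₂: 3831 (inert)
  CO₂: 0 + 1(429) = 429
  H₂O: 0 + 2(429) = 858
Total out = 143 + 374.9 + 3831 + 429 + 858 = 5636 mol/min.

5640 mol/min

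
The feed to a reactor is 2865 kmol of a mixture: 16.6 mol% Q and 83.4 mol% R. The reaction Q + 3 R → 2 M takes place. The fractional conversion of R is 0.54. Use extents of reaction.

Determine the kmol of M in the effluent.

860 kmol

R reacted = 0.54 × 2389 = 1290 kmol; ν_R = −3, so ξ = 1290/3 = 430.1 kmol.
Outlet amounts (n = n₀ + ν ξ):
  Q: 475.6 − 1(430.1) = 45.5
  R: 2389 − 3(430.1) = 1099
  M: 0 + 2(430.1) = 860.2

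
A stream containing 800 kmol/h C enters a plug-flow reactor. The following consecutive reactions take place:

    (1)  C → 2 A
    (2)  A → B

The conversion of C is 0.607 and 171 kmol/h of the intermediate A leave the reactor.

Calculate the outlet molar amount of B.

Conversion of C: C consumed = 1ξ₁ = 0.607 × 800 → ξ₁ = 485.6 kmol/h.
A balance: n_A = 0 + 2ξ₁ − 1ξ₂ = 171 → ξ₂ = (2·485.6 − 171)/1 = 800.2 kmol/h.
Outlet amounts (n = n₀ + Σ ν·ξ):
  C: 800 − 1(485.6) = 314.4
  A: 0 + 2(485.6) − 1(800.2) = 171
  B: 0 + 1(800.2) = 800.2

800 kmol/h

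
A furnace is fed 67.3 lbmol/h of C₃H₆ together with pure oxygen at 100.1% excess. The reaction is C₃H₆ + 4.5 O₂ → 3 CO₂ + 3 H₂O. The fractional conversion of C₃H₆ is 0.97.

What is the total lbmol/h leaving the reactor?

706 lbmol/h

Stoichiometric O₂ = 4.5 × 67.3 = 302.8 lbmol/h; O₂ fed = 302.8 × 2.001 = 606 lbmol/h.
Fuel reacted = 0.97 × 67.3 → ξ = 65.28 lbmol/h.
Outlet (n = n₀ + ν ξ):
  C₃H₆: 67.3 − 1(65.28) = 2.019
  O₂: 606 − 4.5(65.28) = 312.2
  CO₂: 0 + 3(65.28) = 195.8
  H₂O: 0 + 3(65.28) = 195.8
Total out = 2.019 + 312.2 + 195.8 + 195.8 = 705.9 lbmol/h.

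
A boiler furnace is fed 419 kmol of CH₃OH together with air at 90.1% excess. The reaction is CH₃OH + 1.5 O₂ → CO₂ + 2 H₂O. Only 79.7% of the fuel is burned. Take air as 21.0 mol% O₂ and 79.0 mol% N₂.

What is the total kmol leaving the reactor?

Stoichiometric O₂ = 1.5 × 419 = 628.5 kmol; O₂ fed = 628.5 × 1.901 = 1195 kmol.
N₂ fed = 1195 × 79/21 = 4495 kmol.
Fuel reacted = 0.797 × 419 → ξ = 333.9 kmol.
Outlet (n = n₀ + ν ξ):
  CH₃OH: 419 − 1(333.9) = 85.06
  O₂: 1195 − 1.5(333.9) = 693.9
  N₂: 4495 (inert)
  CO₂: 0 + 1(333.9) = 333.9
  H₂O: 0 + 2(333.9) = 667.9
Total out = 85.06 + 693.9 + 4495 + 333.9 + 667.9 = 6275 kmol.

6280 kmol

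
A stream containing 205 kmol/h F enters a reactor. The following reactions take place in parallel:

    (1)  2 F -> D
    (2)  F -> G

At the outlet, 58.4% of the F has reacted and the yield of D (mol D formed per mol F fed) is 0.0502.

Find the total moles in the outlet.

Yield of D: 1ξ₁ / 205 = 0.0502 → ξ₁ = 10.29 kmol/h.
Conversion of F: 2ξ₁ + 1ξ₂ = 0.584 × 205 = 119.7 → ξ₂ = 99.14 kmol/h.
Outlet amounts (n = n₀ + Σ ν·ξ):
  F: 205 − 2(10.29) − 1(99.14) = 85.28
  D: 0 + 1(10.29) = 10.29
  G: 0 + 1(99.14) = 99.14
Total out = 85.28 + 10.29 + 99.14 = 194.7 kmol/h.

195 kmol/h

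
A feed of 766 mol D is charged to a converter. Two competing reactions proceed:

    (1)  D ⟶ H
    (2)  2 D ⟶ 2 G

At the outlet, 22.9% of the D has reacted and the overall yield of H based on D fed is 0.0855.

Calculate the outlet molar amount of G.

110 mol

Yield of H: 1ξ₁ / 766 = 0.0855 → ξ₁ = 65.49 mol.
Conversion of D: 1ξ₁ + 2ξ₂ = 0.229 × 766 = 175.4 → ξ₂ = 54.96 mol.
Outlet amounts (n = n₀ + Σ ν·ξ):
  D: 766 − 1(65.49) − 2(54.96) = 590.6
  H: 0 + 1(65.49) = 65.49
  G: 0 + 2(54.96) = 109.9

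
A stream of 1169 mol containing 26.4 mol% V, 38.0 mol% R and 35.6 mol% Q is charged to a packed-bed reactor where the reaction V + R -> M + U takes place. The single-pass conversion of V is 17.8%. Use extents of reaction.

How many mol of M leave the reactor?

V reacted = 0.178 × 308.6 = 54.93 mol; ν_V = −1, so ξ = 54.93/1 = 54.93 mol.
Outlet amounts (n = n₀ + ν ξ):
  V: 308.6 − 1(54.93) = 253.7
  R: 444.2 − 1(54.93) = 389.3
  M: 0 + 1(54.93) = 54.93
  U: 0 + 1(54.93) = 54.93
  Q: 416.2 (inert)

54.9 mol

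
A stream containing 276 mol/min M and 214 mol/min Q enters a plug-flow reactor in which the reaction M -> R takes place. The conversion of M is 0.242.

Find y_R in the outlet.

M reacted = 0.242 × 276 = 66.79 mol/min; ν_M = −1, so ξ = 66.79/1 = 66.79 mol/min.
Outlet amounts (n = n₀ + ν ξ):
  M: 276 − 1(66.79) = 209.2
  R: 0 + 1(66.79) = 66.79
  Q: 214 (inert)
Total out = 490 mol/min; y_R = 66.79 / 490 = 0.1363.

0.136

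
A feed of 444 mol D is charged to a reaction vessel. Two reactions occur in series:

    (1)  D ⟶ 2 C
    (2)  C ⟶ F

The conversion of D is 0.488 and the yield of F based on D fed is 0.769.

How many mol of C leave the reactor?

Conversion of D: D consumed = 1ξ₁ = 0.488 × 444 → ξ₁ = 216.7 mol.
Yield of F: 1ξ₂ / 444 = 0.769 → ξ₂ = 341.4 mol.
Outlet amounts (n = n₀ + Σ ν·ξ):
  D: 444 − 1(216.7) = 227.3
  C: 0 + 2(216.7) − 1(341.4) = 91.91
  F: 0 + 1(341.4) = 341.4

91.9 mol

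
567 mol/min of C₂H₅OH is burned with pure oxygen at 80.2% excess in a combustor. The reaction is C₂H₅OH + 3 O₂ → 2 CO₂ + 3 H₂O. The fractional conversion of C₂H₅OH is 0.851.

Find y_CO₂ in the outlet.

Stoichiometric O₂ = 3 × 567 = 1701 mol/min; O₂ fed = 1701 × 1.802 = 3065 mol/min.
Fuel reacted = 0.851 × 567 → ξ = 482.5 mol/min.
Outlet (n = n₀ + ν ξ):
  C₂H₅OH: 567 − 1(482.5) = 84.48
  O₂: 3065 − 3(482.5) = 1618
  CO₂: 0 + 2(482.5) = 965
  H₂O: 0 + 3(482.5) = 1448
Total out = 4115 mol/min; y_CO₂ = 965 / 4115 = 0.2345.

0.235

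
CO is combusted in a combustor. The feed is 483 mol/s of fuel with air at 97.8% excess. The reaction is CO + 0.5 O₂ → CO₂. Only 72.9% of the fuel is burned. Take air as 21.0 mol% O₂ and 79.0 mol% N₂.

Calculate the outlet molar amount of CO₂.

352 mol/s

Stoichiometric O₂ = 0.5 × 483 = 241.5 mol/s; O₂ fed = 241.5 × 1.978 = 477.7 mol/s.
N₂ fed = 477.7 × 79/21 = 1797 mol/s.
Fuel reacted = 0.729 × 483 → ξ = 352.1 mol/s.
Outlet (n = n₀ + ν ξ):
  CO: 483 − 1(352.1) = 130.9
  O₂: 477.7 − 0.5(352.1) = 301.6
  N₂: 1797 (inert)
  CO₂: 0 + 1(352.1) = 352.1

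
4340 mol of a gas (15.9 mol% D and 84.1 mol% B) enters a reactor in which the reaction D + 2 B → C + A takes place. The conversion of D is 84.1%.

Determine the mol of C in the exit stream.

D reacted = 0.841 × 690.1 = 580.3 mol; ν_D = −1, so ξ = 580.3/1 = 580.3 mol.
Outlet amounts (n = n₀ + ν ξ):
  D: 690.1 − 1(580.3) = 109.7
  B: 3650 − 2(580.3) = 2489
  C: 0 + 1(580.3) = 580.3
  A: 0 + 1(580.3) = 580.3

580 mol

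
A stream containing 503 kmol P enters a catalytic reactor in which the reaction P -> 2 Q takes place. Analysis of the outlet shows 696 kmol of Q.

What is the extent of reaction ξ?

For Q: n = n₀ + 2ξ → 696 = 0 + 2ξ, giving ξ = 348 kmol.
Outlet amounts (n = n₀ + ν ξ):
  P: 503 − 1(348) = 155
  Q: 0 + 2(348) = 696

ξ = 348 kmol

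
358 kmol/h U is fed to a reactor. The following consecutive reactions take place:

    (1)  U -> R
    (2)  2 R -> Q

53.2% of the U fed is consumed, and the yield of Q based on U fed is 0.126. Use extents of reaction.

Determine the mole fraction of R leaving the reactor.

Conversion of U: U consumed = 1ξ₁ = 0.532 × 358 → ξ₁ = 190.5 kmol/h.
Yield of Q: 1ξ₂ / 358 = 0.126 → ξ₂ = 45.11 kmol/h.
Outlet amounts (n = n₀ + Σ ν·ξ):
  U: 358 − 1(190.5) = 167.5
  R: 0 + 1(190.5) − 2(45.11) = 100.2
  Q: 0 + 1(45.11) = 45.11
Total out = 312.9 kmol/h; y_R = 100.2 / 312.9 = 0.3204.

0.32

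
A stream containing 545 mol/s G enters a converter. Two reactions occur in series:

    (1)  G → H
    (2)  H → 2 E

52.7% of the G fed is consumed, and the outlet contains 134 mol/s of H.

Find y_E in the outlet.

Conversion of G: G consumed = 1ξ₁ = 0.527 × 545 → ξ₁ = 287.2 mol/s.
H balance: n_H = 0 + 1ξ₁ − 1ξ₂ = 134 → ξ₂ = (1·287.2 − 134)/1 = 153.2 mol/s.
Outlet amounts (n = n₀ + Σ ν·ξ):
  G: 545 − 1(287.2) = 257.8
  H: 0 + 1(287.2) − 1(153.2) = 134
  E: 0 + 2(153.2) = 306.4
Total out = 698.2 mol/s; y_E = 306.4 / 698.2 = 0.4389.

0.439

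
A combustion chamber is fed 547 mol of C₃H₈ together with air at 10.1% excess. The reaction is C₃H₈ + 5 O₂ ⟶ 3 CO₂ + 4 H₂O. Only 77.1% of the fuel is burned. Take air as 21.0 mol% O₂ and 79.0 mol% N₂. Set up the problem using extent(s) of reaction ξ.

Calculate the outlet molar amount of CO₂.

1270 mol

Stoichiometric O₂ = 5 × 547 = 2735 mol; O₂ fed = 2735 × 1.101 = 3011 mol.
N₂ fed = 3011 × 79/21 = 11330 mol.
Fuel reacted = 0.771 × 547 → ξ = 421.7 mol.
Outlet (n = n₀ + ν ξ):
  C₃H₈: 547 − 1(421.7) = 125.3
  O₂: 3011 − 5(421.7) = 902.6
  N₂: 11330 (inert)
  CO₂: 0 + 3(421.7) = 1265
  H₂O: 0 + 4(421.7) = 1687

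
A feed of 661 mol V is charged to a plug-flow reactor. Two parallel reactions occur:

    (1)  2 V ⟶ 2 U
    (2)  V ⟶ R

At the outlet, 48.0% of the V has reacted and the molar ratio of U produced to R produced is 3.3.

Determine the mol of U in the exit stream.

243 mol

Conversion of V: V consumed = 0.48 × 661 = 317.3 mol = 2ξ₁ + 1ξ₂.
Selectivity: 2ξ₁ / (1ξ₂) = 3.3 → ξ₁ = 1.65 ξ₂.
Substitute: (2·1.65 + 1) ξ₂ = 317.3 → ξ₂ = 73.79 mol, ξ₁ = 121.7 mol.
Outlet amounts (n = n₀ + Σ ν·ξ):
  V: 661 − 2(121.7) − 1(73.79) = 343.7
  U: 0 + 2(121.7) = 243.5
  R: 0 + 1(73.79) = 73.79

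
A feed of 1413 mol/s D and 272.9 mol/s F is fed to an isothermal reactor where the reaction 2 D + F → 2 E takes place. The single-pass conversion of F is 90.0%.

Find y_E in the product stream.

F reacted = 0.9 × 272.9 = 245.6 mol/s; ν_F = −1, so ξ = 245.6/1 = 245.6 mol/s.
Outlet amounts (n = n₀ + ν ξ):
  D: 1413 − 2(245.6) = 921.8
  F: 272.9 − 1(245.6) = 27.29
  E: 0 + 2(245.6) = 491.2
Total out = 1440 mol/s; y_E = 491.2 / 1440 = 0.3411.

0.341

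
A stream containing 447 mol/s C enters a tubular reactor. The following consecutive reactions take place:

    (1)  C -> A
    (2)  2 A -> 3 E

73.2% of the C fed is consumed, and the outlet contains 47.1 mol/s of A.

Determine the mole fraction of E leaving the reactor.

0.716

Conversion of C: C consumed = 1ξ₁ = 0.732 × 447 → ξ₁ = 327.2 mol/s.
A balance: n_A = 0 + 1ξ₁ − 2ξ₂ = 47.1 → ξ₂ = (1·327.2 − 47.1)/2 = 140.1 mol/s.
Outlet amounts (n = n₀ + Σ ν·ξ):
  C: 447 − 1(327.2) = 119.8
  A: 0 + 1(327.2) − 2(140.1) = 47.1
  E: 0 + 3(140.1) = 420.2
Total out = 587.1 mol/s; y_E = 420.2 / 587.1 = 0.7157.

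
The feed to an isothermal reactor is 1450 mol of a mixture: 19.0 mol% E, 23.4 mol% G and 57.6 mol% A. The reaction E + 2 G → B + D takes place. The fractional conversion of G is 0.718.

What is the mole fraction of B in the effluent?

G reacted = 0.718 × 339.3 = 243.6 mol; ν_G = −2, so ξ = 243.6/2 = 121.8 mol.
Outlet amounts (n = n₀ + ν ξ):
  E: 275.5 − 1(121.8) = 153.7
  G: 339.3 − 2(121.8) = 95.68
  B: 0 + 1(121.8) = 121.8
  D: 0 + 1(121.8) = 121.8
  A: 835.2 (inert)
Total out = 1328 mol; y_B = 121.8 / 1328 = 0.09171.

0.0917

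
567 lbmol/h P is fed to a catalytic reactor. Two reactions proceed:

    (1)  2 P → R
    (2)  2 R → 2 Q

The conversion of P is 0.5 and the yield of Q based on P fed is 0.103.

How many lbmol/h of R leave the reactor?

Conversion of P: P consumed = 2ξ₁ = 0.5 × 567 → ξ₁ = 141.8 lbmol/h.
Yield of Q: 2ξ₂ / 567 = 0.103 → ξ₂ = 29.2 lbmol/h.
Outlet amounts (n = n₀ + Σ ν·ξ):
  P: 567 − 2(141.8) = 283.5
  R: 0 + 1(141.8) − 2(29.2) = 83.35
  Q: 0 + 2(29.2) = 58.4

83.3 lbmol/h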